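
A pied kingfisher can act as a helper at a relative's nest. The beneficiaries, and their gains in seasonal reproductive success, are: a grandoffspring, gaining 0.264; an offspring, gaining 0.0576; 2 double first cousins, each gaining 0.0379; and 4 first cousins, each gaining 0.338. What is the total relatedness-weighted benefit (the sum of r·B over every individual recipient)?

0.28275

r to a grandoffspring = 0.25 (two parent–offspring links: r = (1/2)^2 = 1/4).
r to an offspring = 1/2 (one parent–offspring link: r = (1/2)^1 = 1/2).
r to a double first cousin = 1/4 (double first cousins share both grandparent pairs — four paths of length 4: r = 4·(1/2)^4 = 1/4).
r to a first cousin = 1/8 (first cousins share one grandparent pair — two paths of length 4: r = 2·(1/2)^4 = 1/8).
Summing one r·B term per recipient: 1·0.25·0.264 + 1·0.5·0.0576 + 2·0.25·0.0379 + 4·0.125·0.338 = 0.28275.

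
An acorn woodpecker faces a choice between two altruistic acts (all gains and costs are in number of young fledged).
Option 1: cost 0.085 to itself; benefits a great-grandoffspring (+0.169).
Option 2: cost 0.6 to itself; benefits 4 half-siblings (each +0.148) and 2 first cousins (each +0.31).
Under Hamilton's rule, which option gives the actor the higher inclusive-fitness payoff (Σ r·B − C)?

Option 1

Option 1: r to a great-grandoffspring = 0.125.
Option 1: Σ r·B − C = (1·0.125·0.169) − 0.085 = -0.063875.
Option 2: r to a half-sibling = 0.25.
Option 2: r to a first cousin = 0.125.
Option 2: Σ r·B − C = (4·0.25·0.148 + 2·0.125·0.31) − 0.6 = -0.3745.
Option 1 has the higher net inclusive-fitness payoff.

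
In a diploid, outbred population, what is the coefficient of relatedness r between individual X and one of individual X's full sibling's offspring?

0.25

Each parent–offspring link contributes a factor of 1/2, and independent paths through distinct common ancestors add.
Full aunt/uncle↔niece/nephew: two paths of length 3 through the shared grandparent pair: r = 2·(1/2)^3 = 1/4.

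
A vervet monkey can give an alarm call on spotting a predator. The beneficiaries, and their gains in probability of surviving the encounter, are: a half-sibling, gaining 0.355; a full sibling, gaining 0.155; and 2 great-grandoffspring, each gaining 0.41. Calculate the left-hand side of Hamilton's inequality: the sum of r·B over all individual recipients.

r to a half-sibling = 0.25 (half-sibs share one parent — one path of length 2: r = (1/2)^2 = 1/4).
r to a full sibling = 0.5 (full sibs share both parents — two paths of length 2: r = 2·(1/2)^2 = 1/2).
r to a great-grandoffspring = 0.125 (three parent–offspring links: r = (1/2)^3 = 1/8).
Summing one r·B term per recipient: 1·0.25·0.355 + 1·0.5·0.155 + 2·0.125·0.41 = 0.26875.

0.26875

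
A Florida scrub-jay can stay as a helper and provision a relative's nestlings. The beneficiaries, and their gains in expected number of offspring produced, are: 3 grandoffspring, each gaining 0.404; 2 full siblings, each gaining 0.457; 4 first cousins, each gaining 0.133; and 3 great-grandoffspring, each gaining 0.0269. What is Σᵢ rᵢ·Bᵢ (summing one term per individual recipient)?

r to a grandoffspring = 1/4 (two parent–offspring links: r = (1/2)^2 = 1/4).
r to a full sibling = 1/2 (full sibs share both parents — two paths of length 2: r = 2·(1/2)^2 = 1/2).
r to a first cousin = 0.125 (first cousins share one grandparent pair — two paths of length 4: r = 2·(1/2)^4 = 1/8).
r to a great-grandoffspring = 1/8 (three parent–offspring links: r = (1/2)^3 = 1/8).
Summing one r·B term per recipient: 3·0.25·0.404 + 2·0.5·0.457 + 4·0.125·0.133 + 3·0.125·0.0269 = 0.8365875.

0.8365875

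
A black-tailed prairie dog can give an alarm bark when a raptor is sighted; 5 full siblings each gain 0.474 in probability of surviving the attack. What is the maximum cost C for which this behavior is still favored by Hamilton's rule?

1.185

r to a full sibling = 1/2 (full sibs share both parents — two paths of length 2: r = 2·(1/2)^2 = 1/2).
Hamilton's rule: n·r·B > C, so the trait is favored while C < n·r·B = 5·0.5·0.474 = 1.185.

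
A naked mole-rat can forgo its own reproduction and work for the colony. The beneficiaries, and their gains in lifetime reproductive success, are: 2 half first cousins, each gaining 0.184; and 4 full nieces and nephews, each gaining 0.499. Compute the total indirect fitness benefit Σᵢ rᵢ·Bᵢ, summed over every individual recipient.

r to a half first cousin = 0.0625 (half first cousins share one grandparent — one path of length 4: r = (1/2)^4 = 1/16).
r to a full niece or nephew = 1/4 (full aunt/uncle↔niece/nephew: two paths of length 3 through the shared grandparent pair: r = 2·(1/2)^3 = 1/4).
Summing one r·B term per recipient: 2·0.0625·0.184 + 4·0.25·0.499 = 0.522.

0.522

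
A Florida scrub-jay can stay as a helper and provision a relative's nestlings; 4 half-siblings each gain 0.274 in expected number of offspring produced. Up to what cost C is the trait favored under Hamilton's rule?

0.274

r to a half-sibling = 1/4 (half-sibs share one parent — one path of length 2: r = (1/2)^2 = 1/4).
Hamilton's rule: n·r·B > C, so the trait is favored while C < n·r·B = 4·0.25·0.274 = 0.274.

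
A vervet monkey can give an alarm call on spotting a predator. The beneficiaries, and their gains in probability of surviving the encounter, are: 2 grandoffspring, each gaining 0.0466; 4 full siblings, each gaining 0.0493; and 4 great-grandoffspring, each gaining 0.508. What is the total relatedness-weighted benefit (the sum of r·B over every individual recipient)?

r to a grandoffspring = 1/4 (two parent–offspring links: r = (1/2)^2 = 1/4).
r to a full sibling = 1/2 (full sibs share both parents — two paths of length 2: r = 2·(1/2)^2 = 1/2).
r to a great-grandoffspring = 0.125 (three parent–offspring links: r = (1/2)^3 = 1/8).
Summing one r·B term per recipient: 2·0.25·0.0466 + 4·0.5·0.0493 + 4·0.125·0.508 = 0.3759.

0.3759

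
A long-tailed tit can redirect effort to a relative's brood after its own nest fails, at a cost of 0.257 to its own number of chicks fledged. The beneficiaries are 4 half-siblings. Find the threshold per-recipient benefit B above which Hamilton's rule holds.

0.257

r to a half-sibling = 0.25 (half-sibs share one parent — one path of length 2: r = (1/2)^2 = 1/4).
Hamilton's rule with n recipients of equal r: n·r·B > C, so B > C/(n·r) = 0.257/(4·0.25) = 0.257.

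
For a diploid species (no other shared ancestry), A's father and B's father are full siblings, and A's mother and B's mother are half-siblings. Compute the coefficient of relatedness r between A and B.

0.1875

With two independent routes of shared ancestry, r is the sum of the two contributions.
A and B are related in two ways: first cousins through their fathers (r = 1/8) and half first cousins through their mothers (r = 1/16).
r = 1/8 + 1/16 = 0.1875.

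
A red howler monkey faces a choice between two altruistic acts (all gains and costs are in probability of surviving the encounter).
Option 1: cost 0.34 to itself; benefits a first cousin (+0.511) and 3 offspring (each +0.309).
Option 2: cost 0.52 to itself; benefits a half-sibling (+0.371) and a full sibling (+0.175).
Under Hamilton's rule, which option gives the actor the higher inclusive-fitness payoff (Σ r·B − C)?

Option 1

Option 1: r to a first cousin = 0.125.
Option 1: r to an offspring = 0.5.
Option 1: Σ r·B − C = (1·0.125·0.511 + 3·0.5·0.309) − 0.34 = 0.187375.
Option 2: r to a half-sibling = 0.25.
Option 2: r to a full sibling = 0.5.
Option 2: Σ r·B − C = (1·0.25·0.371 + 1·0.5·0.175) − 0.52 = -0.33975.
Option 1 has the higher net inclusive-fitness payoff.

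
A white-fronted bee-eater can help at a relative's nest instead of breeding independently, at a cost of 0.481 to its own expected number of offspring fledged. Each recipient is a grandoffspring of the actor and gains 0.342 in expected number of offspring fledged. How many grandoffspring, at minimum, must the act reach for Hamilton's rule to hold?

r to a grandoffspring = 0.25 (two parent–offspring links: r = (1/2)^2 = 1/4).
Hamilton's rule: n·r·B > C  ⇒  n > C/(r·B) = 0.481/(0.25·0.342) = 5.626.
The smallest integer exceeding 5.626 is 6.

6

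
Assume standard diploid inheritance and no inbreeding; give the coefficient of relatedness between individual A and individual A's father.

Each parent–offspring link contributes a factor of 1/2, and independent paths through distinct common ancestors add.
One parent–offspring link: r = (1/2)^1 = 1/2.

0.5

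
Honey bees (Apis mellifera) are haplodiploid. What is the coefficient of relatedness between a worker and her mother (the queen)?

0.5

One meiotic link between diploid queen and diploid daughter: r = 1/2.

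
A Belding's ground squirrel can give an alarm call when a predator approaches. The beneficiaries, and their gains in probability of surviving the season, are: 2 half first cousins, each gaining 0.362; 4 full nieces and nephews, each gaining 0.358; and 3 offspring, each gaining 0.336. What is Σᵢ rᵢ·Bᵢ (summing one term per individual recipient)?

r to a half first cousin = 1/16 (half first cousins share one grandparent — one path of length 4: r = (1/2)^4 = 1/16).
r to a full niece or nephew = 1/4 (full aunt/uncle↔niece/nephew: two paths of length 3 through the shared grandparent pair: r = 2·(1/2)^3 = 1/4).
r to an offspring = 0.5 (one parent–offspring link: r = (1/2)^1 = 1/2).
Summing one r·B term per recipient: 2·0.0625·0.362 + 4·0.25·0.358 + 3·0.5·0.336 = 0.90725.

0.90725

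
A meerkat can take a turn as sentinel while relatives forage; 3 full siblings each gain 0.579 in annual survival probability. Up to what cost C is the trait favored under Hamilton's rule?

r to a full sibling = 1/2 (full sibs share both parents — two paths of length 2: r = 2·(1/2)^2 = 1/2).
Hamilton's rule: n·r·B > C, so the trait is favored while C < n·r·B = 3·0.5·0.579 = 0.8685.

0.8685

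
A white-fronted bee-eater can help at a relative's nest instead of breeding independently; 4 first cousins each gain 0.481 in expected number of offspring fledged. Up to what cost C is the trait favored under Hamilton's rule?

r to a first cousin = 1/8 (first cousins share one grandparent pair — two paths of length 4: r = 2·(1/2)^4 = 1/8).
Hamilton's rule: n·r·B > C, so the trait is favored while C < n·r·B = 4·0.125·0.481 = 0.2405.

0.2405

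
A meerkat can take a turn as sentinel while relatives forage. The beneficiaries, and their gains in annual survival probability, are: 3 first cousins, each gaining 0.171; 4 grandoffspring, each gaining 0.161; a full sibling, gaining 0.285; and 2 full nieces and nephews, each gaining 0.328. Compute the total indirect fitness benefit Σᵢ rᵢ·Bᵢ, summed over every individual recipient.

r to a first cousin = 0.125 (first cousins share one grandparent pair — two paths of length 4: r = 2·(1/2)^4 = 1/8).
r to a grandoffspring = 0.25 (two parent–offspring links: r = (1/2)^2 = 1/4).
r to a full sibling = 1/2 (full sibs share both parents — two paths of length 2: r = 2·(1/2)^2 = 1/2).
r to a full niece or nephew = 0.25 (full aunt/uncle↔niece/nephew: two paths of length 3 through the shared grandparent pair: r = 2·(1/2)^3 = 1/4).
Summing one r·B term per recipient: 3·0.125·0.171 + 4·0.25·0.161 + 1·0.5·0.285 + 2·0.25·0.328 = 0.531625.

0.531625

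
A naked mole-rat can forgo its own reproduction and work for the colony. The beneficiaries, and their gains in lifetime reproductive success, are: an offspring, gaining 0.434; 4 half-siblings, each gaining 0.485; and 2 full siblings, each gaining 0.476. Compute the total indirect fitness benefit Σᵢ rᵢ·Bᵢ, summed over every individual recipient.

r to an offspring = 0.5 (one parent–offspring link: r = (1/2)^1 = 1/2).
r to a half-sibling = 1/4 (half-sibs share one parent — one path of length 2: r = (1/2)^2 = 1/4).
r to a full sibling = 1/2 (full sibs share both parents — two paths of length 2: r = 2·(1/2)^2 = 1/2).
Summing one r·B term per recipient: 1·0.5·0.434 + 4·0.25·0.485 + 2·0.5·0.476 = 1.178.

1.178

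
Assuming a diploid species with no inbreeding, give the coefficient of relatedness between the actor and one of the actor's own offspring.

0.5

Each parent–offspring link contributes a factor of 1/2, and independent paths through distinct common ancestors add.
One parent–offspring link: r = (1/2)^1 = 1/2.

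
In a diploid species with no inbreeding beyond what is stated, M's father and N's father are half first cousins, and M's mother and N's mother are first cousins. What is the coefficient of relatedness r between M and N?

0.046875

With two independent routes of shared ancestry, r is the sum of the two contributions.
M and N are related in two ways: half second cousins through their fathers (r = 1/64) and second cousins through their mothers (r = 1/32).
r = 1/64 + 1/32 = 3/64 = 0.046875.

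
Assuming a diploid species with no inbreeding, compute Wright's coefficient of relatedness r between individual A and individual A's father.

0.5

Each parent–offspring link contributes a factor of 1/2, and independent paths through distinct common ancestors add.
One parent–offspring link: r = (1/2)^1 = 1/2.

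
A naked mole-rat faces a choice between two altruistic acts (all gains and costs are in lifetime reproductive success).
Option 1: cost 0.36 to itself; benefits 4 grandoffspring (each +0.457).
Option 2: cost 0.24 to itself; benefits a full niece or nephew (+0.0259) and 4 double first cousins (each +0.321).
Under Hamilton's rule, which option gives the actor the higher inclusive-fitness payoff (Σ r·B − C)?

Option 1

Option 1: r to a grandoffspring = 0.25.
Option 1: Σ r·B − C = (4·0.25·0.457) − 0.36 = 0.097.
Option 2: r to a full niece or nephew = 0.25.
Option 2: r to a double first cousin = 0.25.
Option 2: Σ r·B − C = (1·0.25·0.0259 + 4·0.25·0.321) − 0.24 = 0.087475.
Option 1 has the higher net inclusive-fitness payoff.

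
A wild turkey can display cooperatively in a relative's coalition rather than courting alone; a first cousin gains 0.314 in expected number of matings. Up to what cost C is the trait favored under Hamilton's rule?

r to a first cousin = 1/8 (first cousins share one grandparent pair — two paths of length 4: r = 2·(1/2)^4 = 1/8).
Hamilton's rule: n·r·B > C, so the trait is favored while C < n·r·B = 1·0.125·0.314 = 0.03925.

0.03925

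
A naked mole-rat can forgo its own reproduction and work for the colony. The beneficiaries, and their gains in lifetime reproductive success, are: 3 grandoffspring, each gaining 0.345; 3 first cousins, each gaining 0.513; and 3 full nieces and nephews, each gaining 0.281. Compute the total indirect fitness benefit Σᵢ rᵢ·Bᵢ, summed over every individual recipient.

0.661875

r to a grandoffspring = 0.25 (two parent–offspring links: r = (1/2)^2 = 1/4).
r to a first cousin = 1/8 (first cousins share one grandparent pair — two paths of length 4: r = 2·(1/2)^4 = 1/8).
r to a full niece or nephew = 0.25 (full aunt/uncle↔niece/nephew: two paths of length 3 through the shared grandparent pair: r = 2·(1/2)^3 = 1/4).
Summing one r·B term per recipient: 3·0.25·0.345 + 3·0.125·0.513 + 3·0.25·0.281 = 0.661875.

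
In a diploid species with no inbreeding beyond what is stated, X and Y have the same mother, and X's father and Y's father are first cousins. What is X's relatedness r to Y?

Wright's path rule: contributions from independent ancestry routes add.
X and Y are related in two ways: half-sibs through their shared mother (r = 1/4) and second cousins through their fathers (r = 1/32).
r = 1/4 + 1/32 = 0.28125.

0.28125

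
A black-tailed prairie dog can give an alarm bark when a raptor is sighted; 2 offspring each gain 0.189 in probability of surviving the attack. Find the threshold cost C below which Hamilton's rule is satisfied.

r to an offspring = 1/2 (one parent–offspring link: r = (1/2)^1 = 1/2).
Hamilton's rule: n·r·B > C, so the trait is favored while C < n·r·B = 2·0.5·0.189 = 0.189.

0.189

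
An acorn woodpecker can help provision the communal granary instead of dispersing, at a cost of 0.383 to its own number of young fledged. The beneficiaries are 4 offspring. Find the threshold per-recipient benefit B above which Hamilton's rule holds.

r to an offspring = 0.5 (one parent–offspring link: r = (1/2)^1 = 1/2).
Hamilton's rule with n recipients of equal r: n·r·B > C, so B > C/(n·r) = 0.383/(4·0.5) = 0.1915.

0.1915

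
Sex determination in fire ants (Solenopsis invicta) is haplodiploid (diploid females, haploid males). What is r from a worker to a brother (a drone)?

0.25

Her haploid brother carries none of their father's genes and a random half of their mother's genome; that half matches the maternal half of her own genome with probability 1/2: r = 1/2 · 1/2 = 1/4.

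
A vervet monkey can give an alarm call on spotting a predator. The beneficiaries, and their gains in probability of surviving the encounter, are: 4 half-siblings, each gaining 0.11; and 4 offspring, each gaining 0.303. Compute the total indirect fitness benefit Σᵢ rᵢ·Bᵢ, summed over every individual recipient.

r to a half-sibling = 1/4 (half-sibs share one parent — one path of length 2: r = (1/2)^2 = 1/4).
r to an offspring = 0.5 (one parent–offspring link: r = (1/2)^1 = 1/2).
Summing one r·B term per recipient: 4·0.25·0.11 + 4·0.5·0.303 = 0.716.

0.716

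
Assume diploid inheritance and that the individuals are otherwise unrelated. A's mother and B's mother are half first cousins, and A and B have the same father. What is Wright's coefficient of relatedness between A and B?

0.265625

Independent pedigree routes through distinct common ancestors add.
A and B are related in two ways: half second cousins through their mothers (r = 1/64) and half-sibs through their shared father (r = 1/4).
r = 1/64 + 1/4 = 0.265625.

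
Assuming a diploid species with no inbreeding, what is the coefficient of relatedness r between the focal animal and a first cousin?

0.125

First cousins share one grandparent pair — two paths of length 4: r = 2·(1/2)^4 = 1/8.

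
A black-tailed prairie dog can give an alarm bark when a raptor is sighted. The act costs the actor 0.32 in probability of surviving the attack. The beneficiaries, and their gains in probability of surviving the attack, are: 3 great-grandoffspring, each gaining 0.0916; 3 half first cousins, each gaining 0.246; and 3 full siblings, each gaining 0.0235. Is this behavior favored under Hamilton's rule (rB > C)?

Hamilton's rule: the trait is favored when the sum of r·B over every recipient exceeds the actor's cost C.
r to a great-grandoffspring = 0.125 (three parent–offspring links: r = (1/2)^3 = 1/8).
r to a half first cousin = 0.0625 (half first cousins share one grandparent — one path of length 4: r = (1/2)^4 = 1/16).
r to a full sibling = 1/2 (full sibs share both parents — two paths of length 2: r = 2·(1/2)^2 = 1/2).
Summing one r·B term per recipient: 3·0.125·0.0916 + 3·0.0625·0.246 + 3·0.5·0.0235 = 0.115725.
0.115725 < 0.32: the indirect benefit is less than the cost.

No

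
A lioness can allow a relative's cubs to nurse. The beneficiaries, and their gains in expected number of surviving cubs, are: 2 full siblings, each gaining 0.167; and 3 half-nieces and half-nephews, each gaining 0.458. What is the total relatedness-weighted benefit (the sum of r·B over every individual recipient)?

r to a full sibling = 0.5 (full sibs share both parents — two paths of length 2: r = 2·(1/2)^2 = 1/2).
r to a half-niece or half-nephew = 0.125 (half-aunt/uncle↔niece/nephew: one path of length 3: r = (1/2)^3 = 1/8).
Summing one r·B term per recipient: 2·0.5·0.167 + 3·0.125·0.458 = 0.33875.

0.33875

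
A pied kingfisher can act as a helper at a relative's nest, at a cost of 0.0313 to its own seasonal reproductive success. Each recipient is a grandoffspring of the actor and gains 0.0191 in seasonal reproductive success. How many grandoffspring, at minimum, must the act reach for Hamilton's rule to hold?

r to a grandoffspring = 0.25 (two parent–offspring links: r = (1/2)^2 = 1/4).
Hamilton's rule: n·r·B > C  ⇒  n > C/(r·B) = 0.0313/(0.25·0.0191) = 6.555.
The smallest integer exceeding 6.555 is 7.

7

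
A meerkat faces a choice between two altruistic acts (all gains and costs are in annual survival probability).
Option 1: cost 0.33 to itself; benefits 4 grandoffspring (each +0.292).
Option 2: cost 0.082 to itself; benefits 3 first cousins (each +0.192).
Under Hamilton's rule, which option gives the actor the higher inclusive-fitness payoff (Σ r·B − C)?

Option 1: r to a grandoffspring = 0.25.
Option 1: Σ r·B − C = (4·0.25·0.292) − 0.33 = -0.038.
Option 2: r to a first cousin = 0.125.
Option 2: Σ r·B − C = (3·0.125·0.192) − 0.082 = -0.01.
Option 2 has the higher net inclusive-fitness payoff.

Option 2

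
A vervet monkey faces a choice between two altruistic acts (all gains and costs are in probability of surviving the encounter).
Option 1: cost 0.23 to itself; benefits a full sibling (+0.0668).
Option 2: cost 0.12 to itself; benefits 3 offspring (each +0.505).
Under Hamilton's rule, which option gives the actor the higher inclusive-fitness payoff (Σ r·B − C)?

Option 2

Option 1: r to a full sibling = 0.5.
Option 1: Σ r·B − C = (1·0.5·0.0668) − 0.23 = -0.1966.
Option 2: r to an offspring = 0.5.
Option 2: Σ r·B − C = (3·0.5·0.505) − 0.12 = 0.6375.
Option 2 has the higher net inclusive-fitness payoff.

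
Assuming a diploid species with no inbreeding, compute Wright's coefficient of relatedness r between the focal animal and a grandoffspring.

Two parent–offspring links: r = (1/2)^2 = 1/4.

0.25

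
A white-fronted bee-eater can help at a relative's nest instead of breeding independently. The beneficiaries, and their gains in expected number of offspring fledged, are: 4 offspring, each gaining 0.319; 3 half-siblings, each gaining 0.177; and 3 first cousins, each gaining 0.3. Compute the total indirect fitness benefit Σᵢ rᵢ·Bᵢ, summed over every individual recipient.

r to an offspring = 1/2 (one parent–offspring link: r = (1/2)^1 = 1/2).
r to a half-sibling = 0.25 (half-sibs share one parent — one path of length 2: r = (1/2)^2 = 1/4).
r to a first cousin = 1/8 (first cousins share one grandparent pair — two paths of length 4: r = 2·(1/2)^4 = 1/8).
Summing one r·B term per recipient: 4·0.5·0.319 + 3·0.25·0.177 + 3·0.125·0.3 = 0.88325.

0.88325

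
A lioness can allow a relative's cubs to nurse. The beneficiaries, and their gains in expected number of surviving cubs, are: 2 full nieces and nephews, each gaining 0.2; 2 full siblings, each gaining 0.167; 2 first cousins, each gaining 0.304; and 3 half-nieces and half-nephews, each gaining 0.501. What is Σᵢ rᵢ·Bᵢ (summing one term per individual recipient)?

r to a full niece or nephew = 1/4 (full aunt/uncle↔niece/nephew: two paths of length 3 through the shared grandparent pair: r = 2·(1/2)^3 = 1/4).
r to a full sibling = 1/2 (full sibs share both parents — two paths of length 2: r = 2·(1/2)^2 = 1/2).
r to a first cousin = 1/8 (first cousins share one grandparent pair — two paths of length 4: r = 2·(1/2)^4 = 1/8).
r to a half-niece or half-nephew = 1/8 (half-aunt/uncle↔niece/nephew: one path of length 3: r = (1/2)^3 = 1/8).
Summing one r·B term per recipient: 2·0.25·0.2 + 2·0.5·0.167 + 2·0.125·0.304 + 3·0.125·0.501 = 0.530875.

0.530875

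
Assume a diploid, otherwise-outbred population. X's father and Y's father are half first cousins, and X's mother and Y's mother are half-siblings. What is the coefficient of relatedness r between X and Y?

Relatedness sums over independent paths through distinct common ancestors.
X and Y are related in two ways: half second cousins through their fathers (r = 1/64) and half first cousins through their mothers (r = 1/16).
r = 1/64 + 1/16 = 0.078125.

0.078125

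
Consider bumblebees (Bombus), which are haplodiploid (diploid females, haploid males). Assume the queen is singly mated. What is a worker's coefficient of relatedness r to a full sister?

0.75

Haplodiploid full sisters inherit their father's entire haploid genome identically (contributing 1/2) and on average half of their mother's contribution (1/2 · 1/2 = 1/4); r = 1/2 + 1/4 = 3/4.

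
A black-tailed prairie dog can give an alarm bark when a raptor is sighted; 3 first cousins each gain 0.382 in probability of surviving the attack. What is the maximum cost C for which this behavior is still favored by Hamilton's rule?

r to a first cousin = 1/8 (first cousins share one grandparent pair — two paths of length 4: r = 2·(1/2)^4 = 1/8).
Hamilton's rule: n·r·B > C, so the trait is favored while C < n·r·B = 3·0.125·0.382 = 0.14325.

0.14325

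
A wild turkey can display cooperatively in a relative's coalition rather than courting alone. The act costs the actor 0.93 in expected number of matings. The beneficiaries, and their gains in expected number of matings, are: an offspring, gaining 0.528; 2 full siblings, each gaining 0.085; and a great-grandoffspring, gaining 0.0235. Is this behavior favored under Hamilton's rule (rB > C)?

No

Hamilton's rule: the trait is favored when the sum of r·B over every recipient exceeds the actor's cost C.
r to an offspring = 1/2 (one parent–offspring link: r = (1/2)^1 = 1/2).
r to a full sibling = 0.5 (full sibs share both parents — two paths of length 2: r = 2·(1/2)^2 = 1/2).
r to a great-grandoffspring = 0.125 (three parent–offspring links: r = (1/2)^3 = 1/8).
Summing one r·B term per recipient: 1·0.5·0.528 + 2·0.5·0.085 + 1·0.125·0.0235 = 0.3519375.
0.3519375 < 0.93: the indirect benefit is less than the cost.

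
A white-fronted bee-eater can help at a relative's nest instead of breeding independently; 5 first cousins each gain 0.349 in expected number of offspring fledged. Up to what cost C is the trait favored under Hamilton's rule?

0.218125

r to a first cousin = 0.125 (first cousins share one grandparent pair — two paths of length 4: r = 2·(1/2)^4 = 1/8).
Hamilton's rule: n·r·B > C, so the trait is favored while C < n·r·B = 5·0.125·0.349 = 0.218125.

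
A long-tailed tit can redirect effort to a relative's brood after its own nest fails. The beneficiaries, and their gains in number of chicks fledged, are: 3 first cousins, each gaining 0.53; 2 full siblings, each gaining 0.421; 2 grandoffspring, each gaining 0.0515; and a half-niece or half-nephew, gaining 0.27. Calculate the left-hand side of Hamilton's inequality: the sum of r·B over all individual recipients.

r to a first cousin = 1/8 (first cousins share one grandparent pair — two paths of length 4: r = 2·(1/2)^4 = 1/8).
r to a full sibling = 1/2 (full sibs share both parents — two paths of length 2: r = 2·(1/2)^2 = 1/2).
r to a grandoffspring = 1/4 (two parent–offspring links: r = (1/2)^2 = 1/4).
r to a half-niece or half-nephew = 1/8 (half-aunt/uncle↔niece/nephew: one path of length 3: r = (1/2)^3 = 1/8).
Summing one r·B term per recipient: 3·0.125·0.53 + 2·0.5·0.421 + 2·0.25·0.0515 + 1·0.125·0.27 = 0.67925.

0.67925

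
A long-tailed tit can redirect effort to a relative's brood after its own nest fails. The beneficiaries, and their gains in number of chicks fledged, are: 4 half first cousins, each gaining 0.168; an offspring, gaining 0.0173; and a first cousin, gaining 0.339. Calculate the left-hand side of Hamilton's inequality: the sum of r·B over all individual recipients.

r to a half first cousin = 1/16 (half first cousins share one grandparent — one path of length 4: r = (1/2)^4 = 1/16).
r to an offspring = 0.5 (one parent–offspring link: r = (1/2)^1 = 1/2).
r to a first cousin = 1/8 (first cousins share one grandparent pair — two paths of length 4: r = 2·(1/2)^4 = 1/8).
Summing one r·B term per recipient: 4·0.0625·0.168 + 1·0.5·0.0173 + 1·0.125·0.339 = 0.093025.

0.093025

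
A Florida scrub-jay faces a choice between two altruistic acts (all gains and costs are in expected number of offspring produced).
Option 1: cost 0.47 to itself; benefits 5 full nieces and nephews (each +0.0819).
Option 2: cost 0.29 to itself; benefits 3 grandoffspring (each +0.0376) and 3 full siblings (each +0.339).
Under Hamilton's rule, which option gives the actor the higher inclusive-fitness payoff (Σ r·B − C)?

Option 2

Option 1: r to a full niece or nephew = 0.25.
Option 1: Σ r·B − C = (5·0.25·0.0819) − 0.47 = -0.367625.
Option 2: r to a grandoffspring = 0.25.
Option 2: r to a full sibling = 0.5.
Option 2: Σ r·B − C = (3·0.25·0.0376 + 3·0.5·0.339) − 0.29 = 0.2467.
Option 2 has the higher net inclusive-fitness payoff.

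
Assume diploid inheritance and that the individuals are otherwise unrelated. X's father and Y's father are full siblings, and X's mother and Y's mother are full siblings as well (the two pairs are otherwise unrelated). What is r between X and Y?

Relatedness sums over independent paths through distinct common ancestors.
X and Y are related in two ways: first cousins through their fathers (r = 1/8) and first cousins through their mothers (r = 1/8) — i.e. double first cousins.
r = 1/8 + 1/8 = 0.25.

0.25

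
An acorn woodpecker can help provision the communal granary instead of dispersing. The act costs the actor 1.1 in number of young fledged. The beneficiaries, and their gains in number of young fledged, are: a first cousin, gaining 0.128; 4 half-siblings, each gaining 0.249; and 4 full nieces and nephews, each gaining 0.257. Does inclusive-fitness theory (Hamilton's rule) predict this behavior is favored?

No

Hamilton's rule: the trait is favored when the sum of r·B over every recipient exceeds the actor's cost C.
r to a first cousin = 0.125 (first cousins share one grandparent pair — two paths of length 4: r = 2·(1/2)^4 = 1/8).
r to a half-sibling = 0.25 (half-sibs share one parent — one path of length 2: r = (1/2)^2 = 1/4).
r to a full niece or nephew = 0.25 (full aunt/uncle↔niece/nephew: two paths of length 3 through the shared grandparent pair: r = 2·(1/2)^3 = 1/4).
Summing one r·B term per recipient: 1·0.125·0.128 + 4·0.25·0.249 + 4·0.25·0.257 = 0.522.
0.522 < 1.1: the indirect benefit is less than the cost.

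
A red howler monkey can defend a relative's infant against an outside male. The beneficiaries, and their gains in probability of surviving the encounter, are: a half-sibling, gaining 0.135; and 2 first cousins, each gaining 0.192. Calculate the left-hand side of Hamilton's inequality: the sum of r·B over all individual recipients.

r to a half-sibling = 1/4 (half-sibs share one parent — one path of length 2: r = (1/2)^2 = 1/4).
r to a first cousin = 0.125 (first cousins share one grandparent pair — two paths of length 4: r = 2·(1/2)^4 = 1/8).
Summing one r·B term per recipient: 1·0.25·0.135 + 2·0.125·0.192 = 0.08175.

0.08175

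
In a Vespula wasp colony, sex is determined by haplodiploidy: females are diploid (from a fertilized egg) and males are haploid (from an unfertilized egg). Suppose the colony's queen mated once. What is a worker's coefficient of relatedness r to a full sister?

0.75

Haplodiploid full sisters inherit their father's entire haploid genome identically (contributing 1/2) and on average half of their mother's contribution (1/2 · 1/2 = 1/4); r = 1/2 + 1/4 = 3/4.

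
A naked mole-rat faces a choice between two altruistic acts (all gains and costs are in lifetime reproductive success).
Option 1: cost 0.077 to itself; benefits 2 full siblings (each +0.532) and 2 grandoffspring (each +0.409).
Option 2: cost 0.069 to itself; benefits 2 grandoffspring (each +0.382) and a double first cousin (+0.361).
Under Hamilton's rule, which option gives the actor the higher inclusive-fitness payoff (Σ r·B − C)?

Option 1: r to a full sibling = 0.5.
Option 1: r to a grandoffspring = 0.25.
Option 1: Σ r·B − C = (2·0.5·0.532 + 2·0.25·0.409) − 0.077 = 0.6595.
Option 2: r to a grandoffspring = 0.25.
Option 2: r to a double first cousin = 0.25.
Option 2: Σ r·B − C = (2·0.25·0.382 + 1·0.25·0.361) − 0.069 = 0.21225.
Option 1 has the higher net inclusive-fitness payoff.

Option 1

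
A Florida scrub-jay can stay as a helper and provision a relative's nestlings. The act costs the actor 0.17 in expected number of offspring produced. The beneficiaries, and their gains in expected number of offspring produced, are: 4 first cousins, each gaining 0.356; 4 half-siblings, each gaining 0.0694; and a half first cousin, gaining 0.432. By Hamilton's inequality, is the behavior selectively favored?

Yes

Hamilton's rule: the trait is favored when the sum of r·B over every recipient exceeds the actor's cost C.
r to a first cousin = 1/8 (first cousins share one grandparent pair — two paths of length 4: r = 2·(1/2)^4 = 1/8).
r to a half-sibling = 1/4 (half-sibs share one parent — one path of length 2: r = (1/2)^2 = 1/4).
r to a half first cousin = 0.0625 (half first cousins share one grandparent — one path of length 4: r = (1/2)^4 = 1/16).
Summing one r·B term per recipient: 4·0.125·0.356 + 4·0.25·0.0694 + 1·0.0625·0.432 = 0.2744.
0.2744 > 0.17: the indirect benefit exceeds the cost.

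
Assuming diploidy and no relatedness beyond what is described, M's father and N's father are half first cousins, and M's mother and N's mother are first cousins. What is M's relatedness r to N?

Independent pedigree routes through distinct common ancestors add.
M and N are related in two ways: half second cousins through their fathers (r = 1/64) and second cousins through their mothers (r = 1/32).
r = 1/64 + 1/32 = 0.046875.

0.046875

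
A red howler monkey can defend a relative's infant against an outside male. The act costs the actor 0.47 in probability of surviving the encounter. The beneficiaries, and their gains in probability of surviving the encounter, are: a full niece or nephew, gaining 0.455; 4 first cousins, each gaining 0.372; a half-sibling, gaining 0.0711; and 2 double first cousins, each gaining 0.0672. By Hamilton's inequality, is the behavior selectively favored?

No

Hamilton's rule: the trait is favored when the sum of r·B over every recipient exceeds the actor's cost C.
r to a full niece or nephew = 1/4 (full aunt/uncle↔niece/nephew: two paths of length 3 through the shared grandparent pair: r = 2·(1/2)^3 = 1/4).
r to a first cousin = 1/8 (first cousins share one grandparent pair — two paths of length 4: r = 2·(1/2)^4 = 1/8).
r to a half-sibling = 1/4 (half-sibs share one parent — one path of length 2: r = (1/2)^2 = 1/4).
r to a double first cousin = 0.25 (double first cousins share both grandparent pairs — four paths of length 4: r = 4·(1/2)^4 = 1/4).
Summing one r·B term per recipient: 1·0.25·0.455 + 4·0.125·0.372 + 1·0.25·0.0711 + 2·0.25·0.0672 = 0.351125.
0.351125 < 0.47: the indirect benefit is less than the cost.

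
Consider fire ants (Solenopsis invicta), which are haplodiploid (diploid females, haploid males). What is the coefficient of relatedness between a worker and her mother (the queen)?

0.5

One meiotic link between diploid queen and diploid daughter: r = 1/2.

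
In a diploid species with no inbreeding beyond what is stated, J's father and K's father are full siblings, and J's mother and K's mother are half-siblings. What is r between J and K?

0.1875

Independent pedigree routes through distinct common ancestors add.
J and K are related in two ways: first cousins through their fathers (r = 1/8) and half first cousins through their mothers (r = 1/16).
r = 1/8 + 1/16 = 3/16 = 0.1875.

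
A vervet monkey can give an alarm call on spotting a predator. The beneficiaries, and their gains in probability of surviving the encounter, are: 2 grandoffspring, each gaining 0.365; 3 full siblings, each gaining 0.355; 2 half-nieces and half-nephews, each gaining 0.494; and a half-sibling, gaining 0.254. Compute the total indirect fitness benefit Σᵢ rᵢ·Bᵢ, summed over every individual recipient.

r to a grandoffspring = 1/4 (two parent–offspring links: r = (1/2)^2 = 1/4).
r to a full sibling = 1/2 (full sibs share both parents — two paths of length 2: r = 2·(1/2)^2 = 1/2).
r to a half-niece or half-nephew = 0.125 (half-aunt/uncle↔niece/nephew: one path of length 3: r = (1/2)^3 = 1/8).
r to a half-sibling = 0.25 (half-sibs share one parent — one path of length 2: r = (1/2)^2 = 1/4).
Summing one r·B term per recipient: 2·0.25·0.365 + 3·0.5·0.355 + 2·0.125·0.494 + 1·0.25·0.254 = 0.902.

0.902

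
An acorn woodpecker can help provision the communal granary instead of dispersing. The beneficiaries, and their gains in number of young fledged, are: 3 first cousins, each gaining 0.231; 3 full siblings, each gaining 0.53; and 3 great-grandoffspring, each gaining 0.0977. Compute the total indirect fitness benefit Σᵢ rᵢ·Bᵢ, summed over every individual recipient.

0.9182625

r to a first cousin = 1/8 (first cousins share one grandparent pair — two paths of length 4: r = 2·(1/2)^4 = 1/8).
r to a full sibling = 1/2 (full sibs share both parents — two paths of length 2: r = 2·(1/2)^2 = 1/2).
r to a great-grandoffspring = 1/8 (three parent–offspring links: r = (1/2)^3 = 1/8).
Summing one r·B term per recipient: 3·0.125·0.231 + 3·0.5·0.53 + 3·0.125·0.0977 = 0.9182625.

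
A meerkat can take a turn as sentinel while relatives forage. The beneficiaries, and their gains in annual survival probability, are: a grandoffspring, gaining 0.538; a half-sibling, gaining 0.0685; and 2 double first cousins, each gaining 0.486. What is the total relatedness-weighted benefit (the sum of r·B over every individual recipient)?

0.394625

r to a grandoffspring = 0.25 (two parent–offspring links: r = (1/2)^2 = 1/4).
r to a half-sibling = 0.25 (half-sibs share one parent — one path of length 2: r = (1/2)^2 = 1/4).
r to a double first cousin = 1/4 (double first cousins share both grandparent pairs — four paths of length 4: r = 4·(1/2)^4 = 1/4).
Summing one r·B term per recipient: 1·0.25·0.538 + 1·0.25·0.0685 + 2·0.25·0.486 = 0.394625.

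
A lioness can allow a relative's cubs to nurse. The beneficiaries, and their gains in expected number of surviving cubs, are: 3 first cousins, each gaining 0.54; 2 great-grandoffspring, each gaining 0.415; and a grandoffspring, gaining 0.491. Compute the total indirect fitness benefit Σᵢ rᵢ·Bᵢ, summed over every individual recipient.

r to a first cousin = 1/8 (first cousins share one grandparent pair — two paths of length 4: r = 2·(1/2)^4 = 1/8).
r to a great-grandoffspring = 1/8 (three parent–offspring links: r = (1/2)^3 = 1/8).
r to a grandoffspring = 1/4 (two parent–offspring links: r = (1/2)^2 = 1/4).
Summing one r·B term per recipient: 3·0.125·0.54 + 2·0.125·0.415 + 1·0.25·0.491 = 0.429.

0.429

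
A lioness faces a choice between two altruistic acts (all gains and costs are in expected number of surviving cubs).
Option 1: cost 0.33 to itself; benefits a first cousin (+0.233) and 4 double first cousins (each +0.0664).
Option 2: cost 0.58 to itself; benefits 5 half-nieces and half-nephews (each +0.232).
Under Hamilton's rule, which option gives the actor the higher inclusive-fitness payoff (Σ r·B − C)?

Option 1: r to a first cousin = 0.125.
Option 1: r to a double first cousin = 0.25.
Option 1: Σ r·B − C = (1·0.125·0.233 + 4·0.25·0.0664) − 0.33 = -0.234475.
Option 2: r to a half-niece or half-nephew = 0.125.
Option 2: Σ r·B − C = (5·0.125·0.232) − 0.58 = -0.435.
Option 1 has the higher net inclusive-fitness payoff.

Option 1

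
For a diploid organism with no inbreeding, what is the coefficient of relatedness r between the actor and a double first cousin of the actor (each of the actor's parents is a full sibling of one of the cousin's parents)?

0.25

Each parent–offspring link contributes a factor of 1/2, and independent paths through distinct common ancestors add.
Double first cousins share both grandparent pairs — four paths of length 4: r = 4·(1/2)^4 = 1/4.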